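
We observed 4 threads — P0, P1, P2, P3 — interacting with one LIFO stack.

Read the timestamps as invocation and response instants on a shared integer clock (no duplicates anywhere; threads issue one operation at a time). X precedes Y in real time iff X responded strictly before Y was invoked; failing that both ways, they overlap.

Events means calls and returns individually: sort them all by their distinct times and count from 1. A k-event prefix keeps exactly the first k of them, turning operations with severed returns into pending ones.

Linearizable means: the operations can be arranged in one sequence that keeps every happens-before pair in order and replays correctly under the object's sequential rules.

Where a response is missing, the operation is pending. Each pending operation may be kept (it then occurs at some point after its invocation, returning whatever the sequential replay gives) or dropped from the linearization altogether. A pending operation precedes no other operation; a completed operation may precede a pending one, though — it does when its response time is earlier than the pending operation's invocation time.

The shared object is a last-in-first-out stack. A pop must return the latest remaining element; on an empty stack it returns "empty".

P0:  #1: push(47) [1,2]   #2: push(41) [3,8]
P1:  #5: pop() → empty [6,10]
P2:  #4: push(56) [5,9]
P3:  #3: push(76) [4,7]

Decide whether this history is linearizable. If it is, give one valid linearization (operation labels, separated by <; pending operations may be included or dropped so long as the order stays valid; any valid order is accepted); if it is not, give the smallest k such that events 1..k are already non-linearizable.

already the first 10 events (up to #5's response at time 10) admit no linearization; the first 9 still do
real-time-consistent orders of the 5 completed operations: 24 — all fail the LIFO stack replay
sample order #1, #2, #3, #4, #5 stalls at step 5 — #5 pop() → empty has no legal effect
sample order #1, #2, #3, #5, #4 stalls at step 4 — #5 pop() → empty has no legal effect

not linearizable — minimal violating prefix: 10 events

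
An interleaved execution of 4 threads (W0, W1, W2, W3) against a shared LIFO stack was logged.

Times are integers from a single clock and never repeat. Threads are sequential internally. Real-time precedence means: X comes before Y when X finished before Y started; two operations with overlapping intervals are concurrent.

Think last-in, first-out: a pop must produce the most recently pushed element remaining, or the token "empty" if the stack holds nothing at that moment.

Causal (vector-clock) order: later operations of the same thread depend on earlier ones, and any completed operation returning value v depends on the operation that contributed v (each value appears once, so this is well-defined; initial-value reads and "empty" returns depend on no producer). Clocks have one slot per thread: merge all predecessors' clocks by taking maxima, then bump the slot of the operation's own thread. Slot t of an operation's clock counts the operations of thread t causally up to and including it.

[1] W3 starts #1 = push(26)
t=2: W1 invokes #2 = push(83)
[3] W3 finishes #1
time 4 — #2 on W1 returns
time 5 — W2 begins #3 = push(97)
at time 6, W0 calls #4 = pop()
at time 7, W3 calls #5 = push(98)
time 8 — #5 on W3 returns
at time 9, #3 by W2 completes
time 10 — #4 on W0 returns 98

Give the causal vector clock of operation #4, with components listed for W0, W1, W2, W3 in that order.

no predecessors for #1 (invoked 1): W3 increments from zero → (0, 0, 0, 1)
no predecessors for #3 (invoked 5): W2 increments from zero → (0, 0, 1, 0)
no predecessors for #2 (invoked 2): W1 increments from zero → (0, 1, 0, 0)
merge at #5 (invoked 7): VC(#1)=(0, 0, 0, 1), own-thread bump on W3 → (0, 0, 0, 2)
merge at #4 (invoked 6): VC(#5)=(0, 0, 0, 2), own-thread bump on W0 → (1, 0, 0, 2)
target: VC(#4) = (1, 0, 0, 2)

(1, 0, 0, 2)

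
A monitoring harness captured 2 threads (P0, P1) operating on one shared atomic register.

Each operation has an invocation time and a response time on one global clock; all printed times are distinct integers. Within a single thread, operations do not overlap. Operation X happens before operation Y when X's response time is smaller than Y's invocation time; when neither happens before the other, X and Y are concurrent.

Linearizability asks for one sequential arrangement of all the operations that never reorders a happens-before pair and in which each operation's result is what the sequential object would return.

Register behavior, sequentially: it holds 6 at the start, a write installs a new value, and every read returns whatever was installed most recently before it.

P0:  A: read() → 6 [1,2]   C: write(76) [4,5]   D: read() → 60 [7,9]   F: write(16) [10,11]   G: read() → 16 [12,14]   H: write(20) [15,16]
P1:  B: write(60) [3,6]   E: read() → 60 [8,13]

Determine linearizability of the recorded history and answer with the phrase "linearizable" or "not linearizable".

one valid linearization: A, C, B, D, E, F, G, H
after step 1 (A read() → 6): value 6
after step 2 (C write(76)): value 76
after step 3 (B write(60)): value 60
after step 4 (D read() → 60): value 60
after step 5 (E read() → 60): value 60
after step 6 (F write(16)): value 16
after step 7 (G read() → 16): value 16
after step 8 (H write(20)): value 20

linearizable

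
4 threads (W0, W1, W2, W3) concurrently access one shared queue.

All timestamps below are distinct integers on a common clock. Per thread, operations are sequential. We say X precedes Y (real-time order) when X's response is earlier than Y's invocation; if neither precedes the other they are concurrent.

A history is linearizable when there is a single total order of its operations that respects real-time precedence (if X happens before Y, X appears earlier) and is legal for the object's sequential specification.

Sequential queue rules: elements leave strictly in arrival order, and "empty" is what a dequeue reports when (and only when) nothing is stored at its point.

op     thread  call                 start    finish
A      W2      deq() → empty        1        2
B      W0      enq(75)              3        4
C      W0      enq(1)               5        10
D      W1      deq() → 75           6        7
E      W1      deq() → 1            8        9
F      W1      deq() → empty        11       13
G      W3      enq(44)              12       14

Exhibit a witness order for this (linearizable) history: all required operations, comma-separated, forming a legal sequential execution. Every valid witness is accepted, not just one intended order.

after step 1 (A deq() → empty): queue <>
after step 2 (B enq(75)): queue <75>
after step 3 (C enq(1)): queue <75,1>
after step 4 (D deq() → 75): queue <1>
after step 5 (E deq() → 1): queue <>
after step 6 (F deq() → empty): queue <>
after step 7 (G enq(44)): queue <44>

A, B, C, D, E, F, G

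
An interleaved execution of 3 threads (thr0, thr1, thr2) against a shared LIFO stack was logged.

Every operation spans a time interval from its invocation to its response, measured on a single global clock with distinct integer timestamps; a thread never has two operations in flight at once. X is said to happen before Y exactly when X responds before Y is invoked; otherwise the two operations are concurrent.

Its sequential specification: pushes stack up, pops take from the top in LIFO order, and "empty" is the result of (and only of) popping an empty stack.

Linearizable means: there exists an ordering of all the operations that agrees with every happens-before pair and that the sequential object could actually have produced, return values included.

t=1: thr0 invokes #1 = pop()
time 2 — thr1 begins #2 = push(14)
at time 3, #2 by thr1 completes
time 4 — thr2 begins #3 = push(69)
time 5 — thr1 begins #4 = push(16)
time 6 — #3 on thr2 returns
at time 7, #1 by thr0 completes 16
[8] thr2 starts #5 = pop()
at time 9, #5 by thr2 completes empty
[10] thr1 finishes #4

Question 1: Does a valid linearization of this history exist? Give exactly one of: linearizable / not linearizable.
cut after 8 events: linearizable; cut after 9 events (#5 responds, time 9): not linearizable
all 3 real-time-respecting orders fail — 4 completed LIFO stack operations, no legal replay
completion choices over the 1 pending operation (#4) were checked; none helps
sample order #1, #2, #3, #5 (pending dropped) stalls at step 1 — #1 pop() → 16 has no legal effect
sample order #2, #1, #3, #5 (pending dropped) stalls at step 2 — #1 pop() → 16 has no legal effect

not linearizable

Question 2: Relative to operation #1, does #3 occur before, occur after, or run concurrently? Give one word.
Answer: concurrent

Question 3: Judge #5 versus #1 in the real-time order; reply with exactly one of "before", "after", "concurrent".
Answer: after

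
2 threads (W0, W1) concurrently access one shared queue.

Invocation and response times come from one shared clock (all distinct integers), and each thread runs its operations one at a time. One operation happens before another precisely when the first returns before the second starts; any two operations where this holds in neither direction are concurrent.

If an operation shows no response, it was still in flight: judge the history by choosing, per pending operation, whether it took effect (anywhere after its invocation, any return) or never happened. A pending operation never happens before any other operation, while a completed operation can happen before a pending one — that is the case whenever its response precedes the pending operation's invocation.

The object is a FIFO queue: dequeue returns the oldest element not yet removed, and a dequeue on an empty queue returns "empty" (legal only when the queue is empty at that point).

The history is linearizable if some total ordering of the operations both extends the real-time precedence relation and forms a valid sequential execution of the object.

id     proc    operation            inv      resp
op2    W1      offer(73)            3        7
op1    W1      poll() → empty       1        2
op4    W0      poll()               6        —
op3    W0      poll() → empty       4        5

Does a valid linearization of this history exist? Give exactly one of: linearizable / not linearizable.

linearizable

witness order: op1, op3, op2
after step 1 (op1 poll() → empty): queue <>
after step 2 (op3 poll() → empty): queue <>
after step 3 (op2 offer(73)): queue <73>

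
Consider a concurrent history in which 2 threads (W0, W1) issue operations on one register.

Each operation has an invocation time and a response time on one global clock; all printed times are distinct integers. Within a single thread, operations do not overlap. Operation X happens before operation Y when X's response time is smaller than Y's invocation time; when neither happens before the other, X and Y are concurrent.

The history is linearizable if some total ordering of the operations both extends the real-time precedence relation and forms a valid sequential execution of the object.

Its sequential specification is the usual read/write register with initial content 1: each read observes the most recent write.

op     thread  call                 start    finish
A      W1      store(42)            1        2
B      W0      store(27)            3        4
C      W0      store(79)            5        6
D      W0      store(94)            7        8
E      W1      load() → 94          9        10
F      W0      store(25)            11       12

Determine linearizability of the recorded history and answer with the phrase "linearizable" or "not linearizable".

linearizable

witness order: A, B, C, D, E, F
step 1: A store(42) — value 42
step 2: B store(27) — value 27
step 3: C store(79) — value 79
step 4: D store(94) — value 94
step 5: E load() → 94 — value 94
step 6: F store(25) — value 25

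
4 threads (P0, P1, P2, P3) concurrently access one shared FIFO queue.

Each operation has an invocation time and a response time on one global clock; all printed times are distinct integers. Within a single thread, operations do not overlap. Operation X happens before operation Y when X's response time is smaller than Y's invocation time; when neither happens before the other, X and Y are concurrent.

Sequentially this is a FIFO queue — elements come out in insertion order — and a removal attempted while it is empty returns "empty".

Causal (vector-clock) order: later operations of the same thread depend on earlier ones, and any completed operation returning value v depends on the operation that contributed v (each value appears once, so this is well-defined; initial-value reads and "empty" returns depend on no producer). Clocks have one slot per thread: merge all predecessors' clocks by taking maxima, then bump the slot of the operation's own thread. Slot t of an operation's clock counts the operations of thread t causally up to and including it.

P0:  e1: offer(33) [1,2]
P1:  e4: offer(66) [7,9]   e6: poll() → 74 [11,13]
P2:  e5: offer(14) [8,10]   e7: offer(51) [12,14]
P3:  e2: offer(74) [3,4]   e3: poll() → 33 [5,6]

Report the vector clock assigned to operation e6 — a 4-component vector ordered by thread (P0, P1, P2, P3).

(0, 2, 0, 1)

root op e2, invoked 3: fresh clock plus P3's own tick → (0, 0, 0, 1)
root op e5, invoked 8: fresh clock plus P2's own tick → (0, 0, 1, 0)
root op e4, invoked 7: fresh clock plus P1's own tick → (0, 1, 0, 0)
root op e1, invoked 1: fresh clock plus P0's own tick → (1, 0, 0, 0)
invoked at 12, e7 merges VC(e5)=(0, 0, 1, 0) and bumps P2's slot → (0, 0, 2, 0)
invoked at 11, e6 merges VC(e2)=(0, 0, 0, 1), VC(e4)=(0, 1, 0, 0) and bumps P1's slot → (0, 2, 0, 1)
invoked at 5, e3 merges VC(e1)=(1, 0, 0, 0), VC(e2)=(0, 0, 0, 1) and bumps P3's slot → (1, 0, 0, 2)
target: VC(e6) = (0, 2, 0, 1)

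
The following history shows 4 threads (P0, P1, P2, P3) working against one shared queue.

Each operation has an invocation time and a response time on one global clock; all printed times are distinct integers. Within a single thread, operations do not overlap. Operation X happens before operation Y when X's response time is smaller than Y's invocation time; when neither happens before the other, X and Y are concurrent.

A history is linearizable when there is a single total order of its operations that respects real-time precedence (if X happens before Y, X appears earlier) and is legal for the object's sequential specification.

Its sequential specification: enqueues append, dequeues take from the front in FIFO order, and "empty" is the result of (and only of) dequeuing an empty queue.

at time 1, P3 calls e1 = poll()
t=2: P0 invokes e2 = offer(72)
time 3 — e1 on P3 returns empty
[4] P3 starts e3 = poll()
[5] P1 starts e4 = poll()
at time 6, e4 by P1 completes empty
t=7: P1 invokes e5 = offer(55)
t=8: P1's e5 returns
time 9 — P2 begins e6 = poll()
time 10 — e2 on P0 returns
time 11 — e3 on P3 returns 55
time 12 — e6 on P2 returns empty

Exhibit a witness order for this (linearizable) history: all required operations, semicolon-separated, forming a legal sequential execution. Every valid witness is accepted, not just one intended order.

step 1: e1 poll() → empty — queue <>
step 2: e4 poll() → empty — queue <>
step 3: e5 offer(55) — queue <55>
step 4: e3 poll() → 55 — queue <>
step 5: e6 poll() → empty — queue <>
step 6: e2 offer(72) — queue <72>

e1; e4; e5; e3; e6; e2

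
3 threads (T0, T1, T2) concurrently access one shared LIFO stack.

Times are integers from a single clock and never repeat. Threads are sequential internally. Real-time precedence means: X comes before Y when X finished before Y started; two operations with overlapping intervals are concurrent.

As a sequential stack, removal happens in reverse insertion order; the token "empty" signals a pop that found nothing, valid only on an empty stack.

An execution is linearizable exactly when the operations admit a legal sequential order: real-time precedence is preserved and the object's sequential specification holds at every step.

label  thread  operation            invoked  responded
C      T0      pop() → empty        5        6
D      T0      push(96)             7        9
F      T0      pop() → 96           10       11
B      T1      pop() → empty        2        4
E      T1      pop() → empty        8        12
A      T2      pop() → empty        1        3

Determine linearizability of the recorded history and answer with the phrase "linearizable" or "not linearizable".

linearizable

a witness: A, B, C, D, F, E
after step 1 (A pop() → empty): stack <>
after step 2 (B pop() → empty): stack <>
after step 3 (C pop() → empty): stack <>
after step 4 (D push(96)): stack <96>
after step 5 (F pop() → 96): stack <>
after step 6 (E pop() → empty): stack <>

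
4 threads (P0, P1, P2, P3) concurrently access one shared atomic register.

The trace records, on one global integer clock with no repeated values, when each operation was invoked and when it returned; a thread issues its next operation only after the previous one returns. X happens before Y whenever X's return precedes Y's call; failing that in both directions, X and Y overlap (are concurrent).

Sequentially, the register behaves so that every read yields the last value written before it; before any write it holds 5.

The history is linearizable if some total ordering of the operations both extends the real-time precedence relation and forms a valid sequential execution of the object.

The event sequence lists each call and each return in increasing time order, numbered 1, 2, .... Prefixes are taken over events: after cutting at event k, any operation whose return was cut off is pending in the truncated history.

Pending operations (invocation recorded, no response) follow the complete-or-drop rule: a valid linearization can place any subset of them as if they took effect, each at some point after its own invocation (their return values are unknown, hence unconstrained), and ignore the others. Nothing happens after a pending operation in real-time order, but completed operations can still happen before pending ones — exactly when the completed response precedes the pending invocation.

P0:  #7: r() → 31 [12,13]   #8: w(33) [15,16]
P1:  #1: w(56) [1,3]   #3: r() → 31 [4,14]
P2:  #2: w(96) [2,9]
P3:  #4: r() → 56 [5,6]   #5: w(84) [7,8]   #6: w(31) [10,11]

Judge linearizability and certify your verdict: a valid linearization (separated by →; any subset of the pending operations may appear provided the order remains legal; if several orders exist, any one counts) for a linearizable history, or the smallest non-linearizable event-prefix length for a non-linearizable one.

linearizable — witness: #1 → #4 → #2 → #5 → #6 → #3 → #7 → #8

step 1: #1 w(56) — value 56
step 2: #4 r() → 56 — value 56
step 3: #2 w(96) — value 96
step 4: #5 w(84) — value 84
step 5: #6 w(31) — value 31
step 6: #3 r() → 31 — value 31
step 7: #7 r() → 31 — value 31
step 8: #8 w(33) — value 33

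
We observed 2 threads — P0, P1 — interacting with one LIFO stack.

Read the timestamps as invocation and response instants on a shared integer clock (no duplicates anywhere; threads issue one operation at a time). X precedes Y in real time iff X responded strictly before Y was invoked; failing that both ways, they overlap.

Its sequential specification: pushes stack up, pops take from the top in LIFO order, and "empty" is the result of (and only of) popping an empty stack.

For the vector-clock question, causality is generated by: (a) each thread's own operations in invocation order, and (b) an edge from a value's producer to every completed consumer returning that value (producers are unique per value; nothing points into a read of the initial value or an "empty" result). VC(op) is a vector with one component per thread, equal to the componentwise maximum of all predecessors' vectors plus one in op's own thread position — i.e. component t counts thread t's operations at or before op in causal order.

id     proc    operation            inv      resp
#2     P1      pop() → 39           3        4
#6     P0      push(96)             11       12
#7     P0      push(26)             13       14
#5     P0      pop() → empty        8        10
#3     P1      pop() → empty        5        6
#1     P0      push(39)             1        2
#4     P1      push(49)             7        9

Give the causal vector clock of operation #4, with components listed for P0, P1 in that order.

VC(#1, invoked at 1): no causal predecessors; +1 on P0 → (1, 0)
from VC(#1)=(1, 0), #2 (invoked 3) maxes components and bumps P1 → (1, 1)
from VC(#1)=(1, 0), #5 (invoked 8) maxes components and bumps P0 → (2, 0)
from VC(#2)=(1, 1), #3 (invoked 5) maxes components and bumps P1 → (1, 2)
from VC(#5)=(2, 0), #6 (invoked 11) maxes components and bumps P0 → (3, 0)
from VC(#3)=(1, 2), #4 (invoked 7) maxes components and bumps P1 → (1, 3)
from VC(#6)=(3, 0), #7 (invoked 13) maxes components and bumps P0 → (4, 0)
target: VC(#4) = (1, 3)

(1, 3)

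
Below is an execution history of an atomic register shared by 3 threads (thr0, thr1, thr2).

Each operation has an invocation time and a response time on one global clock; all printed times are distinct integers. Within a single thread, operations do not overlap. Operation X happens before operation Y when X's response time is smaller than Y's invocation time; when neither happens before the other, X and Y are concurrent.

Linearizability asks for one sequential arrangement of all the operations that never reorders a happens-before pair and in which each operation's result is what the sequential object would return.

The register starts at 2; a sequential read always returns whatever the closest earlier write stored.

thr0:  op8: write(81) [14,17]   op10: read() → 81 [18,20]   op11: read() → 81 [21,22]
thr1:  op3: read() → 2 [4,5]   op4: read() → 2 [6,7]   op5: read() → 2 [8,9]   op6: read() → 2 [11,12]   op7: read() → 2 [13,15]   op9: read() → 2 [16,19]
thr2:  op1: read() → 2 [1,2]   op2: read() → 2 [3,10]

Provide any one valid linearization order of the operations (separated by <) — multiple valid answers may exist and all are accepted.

op1 < op2 < op3 < op4 < op5 < op6 < op7 < op9 < op8 < op10 < op11

step 1: op1 read() → 2 — value 2
step 2: op2 read() → 2 — value 2
step 3: op3 read() → 2 — value 2
step 4: op4 read() → 2 — value 2
step 5: op5 read() → 2 — value 2
step 6: op6 read() → 2 — value 2
step 7: op7 read() → 2 — value 2
step 8: op9 read() → 2 — value 2
step 9: op8 write(81) — value 81
step 10: op10 read() → 81 — value 81
step 11: op11 read() → 81 — value 81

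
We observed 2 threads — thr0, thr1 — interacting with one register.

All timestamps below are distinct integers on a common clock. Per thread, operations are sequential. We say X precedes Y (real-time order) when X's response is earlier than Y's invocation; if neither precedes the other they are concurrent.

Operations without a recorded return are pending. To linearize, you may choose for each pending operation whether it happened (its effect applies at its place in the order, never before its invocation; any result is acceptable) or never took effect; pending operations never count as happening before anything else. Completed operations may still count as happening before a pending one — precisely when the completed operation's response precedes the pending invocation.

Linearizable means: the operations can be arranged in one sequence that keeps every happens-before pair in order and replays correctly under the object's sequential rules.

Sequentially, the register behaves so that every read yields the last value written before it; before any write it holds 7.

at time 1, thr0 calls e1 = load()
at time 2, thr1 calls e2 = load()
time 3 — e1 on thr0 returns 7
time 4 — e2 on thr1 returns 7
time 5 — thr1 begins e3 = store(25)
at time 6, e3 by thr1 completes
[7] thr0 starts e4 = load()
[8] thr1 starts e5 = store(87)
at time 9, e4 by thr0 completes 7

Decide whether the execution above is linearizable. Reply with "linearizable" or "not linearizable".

the violation lands at event 9, e4's response at time 9: events 1..8 linearize, events 1..9 do not
no legal order exists: 2 real-time-consistent candidates over 4 completed register operations, all rejected
including or dropping the 1 pending operation (e5) in any combination fails
e.g. e1, e2, e3, e4 (pending dropped): illegal at step 4, since e4 load() → 7 cannot apply there
e.g. e2, e1, e3, e4 (pending dropped): illegal at step 4, since e4 load() → 7 cannot apply there

not linearizable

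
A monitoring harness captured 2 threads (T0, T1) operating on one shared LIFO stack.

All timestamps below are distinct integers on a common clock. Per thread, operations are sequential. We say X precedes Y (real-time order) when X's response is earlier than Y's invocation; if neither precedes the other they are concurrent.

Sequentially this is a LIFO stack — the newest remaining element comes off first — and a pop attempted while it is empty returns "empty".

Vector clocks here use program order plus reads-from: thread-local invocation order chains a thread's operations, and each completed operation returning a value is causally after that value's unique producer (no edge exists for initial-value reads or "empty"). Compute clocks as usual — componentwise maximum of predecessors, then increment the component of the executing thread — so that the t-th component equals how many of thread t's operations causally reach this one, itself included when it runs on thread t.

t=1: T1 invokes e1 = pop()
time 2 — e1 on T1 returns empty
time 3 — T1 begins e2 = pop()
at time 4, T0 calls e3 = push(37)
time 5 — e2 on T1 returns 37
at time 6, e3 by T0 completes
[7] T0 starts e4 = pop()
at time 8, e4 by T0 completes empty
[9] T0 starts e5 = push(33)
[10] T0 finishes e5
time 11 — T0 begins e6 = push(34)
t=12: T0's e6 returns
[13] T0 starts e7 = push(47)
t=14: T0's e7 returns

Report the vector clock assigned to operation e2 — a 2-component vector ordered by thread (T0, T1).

root op e1, invoked 1: fresh clock plus T1's own tick → (0, 1)
root op e3, invoked 4: fresh clock plus T0's own tick → (1, 0)
e4 (invocation 7): componentwise max over VC(e3)=(1, 0), +1 at T0, giving (2, 0)
e2 (invocation 3): componentwise max over VC(e1)=(0, 1), VC(e3)=(1, 0), +1 at T1, giving (1, 2)
e5 (invocation 9): componentwise max over VC(e4)=(2, 0), +1 at T0, giving (3, 0)
e6 (invocation 11): componentwise max over VC(e5)=(3, 0), +1 at T0, giving (4, 0)
e7 (invocation 13): componentwise max over VC(e6)=(4, 0), +1 at T0, giving (5, 0)
target: VC(e2) = (1, 2)

(1, 2)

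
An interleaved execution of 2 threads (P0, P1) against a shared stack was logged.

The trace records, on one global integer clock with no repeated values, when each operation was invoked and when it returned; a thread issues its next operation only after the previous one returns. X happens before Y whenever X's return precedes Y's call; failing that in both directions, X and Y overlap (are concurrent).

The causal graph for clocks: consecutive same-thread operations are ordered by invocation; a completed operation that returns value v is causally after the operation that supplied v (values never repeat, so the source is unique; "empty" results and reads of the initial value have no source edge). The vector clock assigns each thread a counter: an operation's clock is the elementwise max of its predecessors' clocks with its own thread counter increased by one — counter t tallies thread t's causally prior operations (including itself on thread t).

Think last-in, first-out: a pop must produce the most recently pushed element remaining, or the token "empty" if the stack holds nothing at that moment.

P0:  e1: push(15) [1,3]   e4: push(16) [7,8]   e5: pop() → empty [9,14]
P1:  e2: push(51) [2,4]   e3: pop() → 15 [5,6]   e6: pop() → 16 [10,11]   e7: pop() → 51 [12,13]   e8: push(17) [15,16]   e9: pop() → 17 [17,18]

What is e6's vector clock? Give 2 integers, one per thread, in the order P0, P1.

(2, 3)

e2 (invocation 2): nothing precedes it; P1's component alone gives (0, 1)
e1 (invocation 1): nothing precedes it; P0's component alone gives (1, 0)
merge at e4 (invoked 7): VC(e1)=(1, 0), own-thread bump on P0 → (2, 0)
merge at e3 (invoked 5): VC(e1)=(1, 0), VC(e2)=(0, 1), own-thread bump on P1 → (1, 2)
merge at e5 (invoked 9): VC(e4)=(2, 0), own-thread bump on P0 → (3, 0)
merge at e6 (invoked 10): VC(e3)=(1, 2), VC(e4)=(2, 0), own-thread bump on P1 → (2, 3)
merge at e7 (invoked 12): VC(e2)=(0, 1), VC(e6)=(2, 3), own-thread bump on P1 → (2, 4)
merge at e8 (invoked 15): VC(e7)=(2, 4), own-thread bump on P1 → (2, 5)
merge at e9 (invoked 17): VC(e8)=(2, 5), own-thread bump on P1 → (2, 6)
target: VC(e6) = (2, 3)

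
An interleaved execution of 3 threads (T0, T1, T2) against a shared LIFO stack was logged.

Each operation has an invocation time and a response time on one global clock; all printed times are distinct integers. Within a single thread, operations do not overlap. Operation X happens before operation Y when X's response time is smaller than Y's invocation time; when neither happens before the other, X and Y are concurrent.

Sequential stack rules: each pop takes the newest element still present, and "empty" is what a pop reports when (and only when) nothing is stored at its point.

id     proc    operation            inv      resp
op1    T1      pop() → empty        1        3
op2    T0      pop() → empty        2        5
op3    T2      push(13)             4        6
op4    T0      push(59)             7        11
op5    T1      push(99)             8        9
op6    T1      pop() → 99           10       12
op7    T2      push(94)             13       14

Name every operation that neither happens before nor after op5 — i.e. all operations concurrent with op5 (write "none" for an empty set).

op4

op5 runs from 8 to 9; window-overlapping ops are concurrent
op1 [1,3]: before
op2 [2,5]: before
op3 [4,6]: before
op4 [7,11]: concurrent
op6 [10,12]: after
op7 [13,14]: after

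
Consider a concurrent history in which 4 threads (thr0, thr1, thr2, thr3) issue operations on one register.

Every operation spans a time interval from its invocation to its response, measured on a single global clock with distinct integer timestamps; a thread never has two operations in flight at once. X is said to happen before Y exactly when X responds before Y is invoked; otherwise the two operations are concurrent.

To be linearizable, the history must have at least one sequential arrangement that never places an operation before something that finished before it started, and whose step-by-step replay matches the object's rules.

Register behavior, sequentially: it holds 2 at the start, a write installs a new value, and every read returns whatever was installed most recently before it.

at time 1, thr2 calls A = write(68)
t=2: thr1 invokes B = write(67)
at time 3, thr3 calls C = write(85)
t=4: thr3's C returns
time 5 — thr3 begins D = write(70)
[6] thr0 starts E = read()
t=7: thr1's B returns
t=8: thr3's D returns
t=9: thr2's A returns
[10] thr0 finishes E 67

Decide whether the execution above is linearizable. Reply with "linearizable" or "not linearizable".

linearizable

one valid linearization: A, C, B, E, D
1. A write(68), leaving value 68
2. C write(85), leaving value 85
3. B write(67), leaving value 67
4. E read() → 67, leaving value 67
5. D write(70), leaving value 70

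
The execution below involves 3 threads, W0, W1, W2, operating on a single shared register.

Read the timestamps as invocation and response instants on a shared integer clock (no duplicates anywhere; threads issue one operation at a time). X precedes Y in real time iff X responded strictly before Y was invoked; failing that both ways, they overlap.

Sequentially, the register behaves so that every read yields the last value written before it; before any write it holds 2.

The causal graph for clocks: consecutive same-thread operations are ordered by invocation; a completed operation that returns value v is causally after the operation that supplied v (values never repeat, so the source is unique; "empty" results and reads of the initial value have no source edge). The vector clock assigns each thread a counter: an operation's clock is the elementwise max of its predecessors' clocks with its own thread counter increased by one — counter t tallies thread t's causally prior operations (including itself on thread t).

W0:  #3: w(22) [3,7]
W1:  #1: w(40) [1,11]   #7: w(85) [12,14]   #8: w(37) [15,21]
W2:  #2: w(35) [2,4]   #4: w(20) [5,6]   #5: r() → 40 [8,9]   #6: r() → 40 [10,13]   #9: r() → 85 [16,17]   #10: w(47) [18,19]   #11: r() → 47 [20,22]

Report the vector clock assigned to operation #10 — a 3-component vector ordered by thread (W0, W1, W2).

(0, 2, 6)

#2, invoked 2, has no incoming edges; only W2's bump applies → (0, 0, 1)
#1, invoked 1, has no incoming edges; only W1's bump applies → (0, 1, 0)
#3, invoked 3, has no incoming edges; only W0's bump applies → (1, 0, 0)
merge at #4 (invoked 5): VC(#2)=(0, 0, 1), own-thread bump on W2 → (0, 0, 2)
merge at #7 (invoked 12): VC(#1)=(0, 1, 0), own-thread bump on W1 → (0, 2, 0)
merge at #8 (invoked 15): VC(#7)=(0, 2, 0), own-thread bump on W1 → (0, 3, 0)
merge at #5 (invoked 8): VC(#1)=(0, 1, 0), VC(#4)=(0, 0, 2), own-thread bump on W2 → (0, 1, 3)
merge at #6 (invoked 10): VC(#1)=(0, 1, 0), VC(#5)=(0, 1, 3), own-thread bump on W2 → (0, 1, 4)
merge at #9 (invoked 16): VC(#6)=(0, 1, 4), VC(#7)=(0, 2, 0), own-thread bump on W2 → (0, 2, 5)
merge at #10 (invoked 18): VC(#9)=(0, 2, 5), own-thread bump on W2 → (0, 2, 6)
merge at #11 (invoked 20): VC(#10)=(0, 2, 6), own-thread bump on W2 → (0, 2, 7)
target: VC(#10) = (0, 2, 6)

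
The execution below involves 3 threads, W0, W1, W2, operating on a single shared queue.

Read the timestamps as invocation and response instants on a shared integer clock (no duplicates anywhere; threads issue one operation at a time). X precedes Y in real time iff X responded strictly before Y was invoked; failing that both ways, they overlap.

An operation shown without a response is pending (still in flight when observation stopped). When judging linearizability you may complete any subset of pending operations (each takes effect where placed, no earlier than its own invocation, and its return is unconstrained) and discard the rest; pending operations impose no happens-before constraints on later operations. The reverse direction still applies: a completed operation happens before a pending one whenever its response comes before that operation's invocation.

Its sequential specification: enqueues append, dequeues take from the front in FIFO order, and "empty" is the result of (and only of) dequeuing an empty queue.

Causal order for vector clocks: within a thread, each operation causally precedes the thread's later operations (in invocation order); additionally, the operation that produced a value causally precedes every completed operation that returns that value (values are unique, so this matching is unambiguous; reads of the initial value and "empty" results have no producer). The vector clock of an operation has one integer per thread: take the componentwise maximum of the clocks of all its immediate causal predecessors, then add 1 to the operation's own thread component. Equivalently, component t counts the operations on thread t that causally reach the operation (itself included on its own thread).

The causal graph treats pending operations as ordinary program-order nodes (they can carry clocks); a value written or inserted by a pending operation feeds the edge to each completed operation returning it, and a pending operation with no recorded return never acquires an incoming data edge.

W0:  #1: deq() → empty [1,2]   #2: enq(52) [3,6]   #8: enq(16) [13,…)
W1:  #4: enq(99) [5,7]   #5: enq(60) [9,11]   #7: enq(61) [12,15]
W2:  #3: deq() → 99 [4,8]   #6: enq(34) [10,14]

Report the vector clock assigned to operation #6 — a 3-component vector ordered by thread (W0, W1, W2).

VC(#4, invoked at 5): no causal predecessors; +1 on W1 → (0, 1, 0)
VC(#1, invoked at 1): no causal predecessors; +1 on W0 → (1, 0, 0)
from VC(#4)=(0, 1, 0), #3 (invoked 4) maxes components and bumps W2 → (0, 1, 1)
from VC(#4)=(0, 1, 0), #5 (invoked 9) maxes components and bumps W1 → (0, 2, 0)
from VC(#1)=(1, 0, 0), #2 (invoked 3) maxes components and bumps W0 → (2, 0, 0)
from VC(#3)=(0, 1, 1), #6 (invoked 10) maxes components and bumps W2 → (0, 1, 2)
from VC(#5)=(0, 2, 0), #7 (invoked 12) maxes components and bumps W1 → (0, 3, 0)
from VC(#2)=(2, 0, 0), #8 (invoked 13) maxes components and bumps W0 → (3, 0, 0)
target: VC(#6) = (0, 1, 2)

(0, 1, 2)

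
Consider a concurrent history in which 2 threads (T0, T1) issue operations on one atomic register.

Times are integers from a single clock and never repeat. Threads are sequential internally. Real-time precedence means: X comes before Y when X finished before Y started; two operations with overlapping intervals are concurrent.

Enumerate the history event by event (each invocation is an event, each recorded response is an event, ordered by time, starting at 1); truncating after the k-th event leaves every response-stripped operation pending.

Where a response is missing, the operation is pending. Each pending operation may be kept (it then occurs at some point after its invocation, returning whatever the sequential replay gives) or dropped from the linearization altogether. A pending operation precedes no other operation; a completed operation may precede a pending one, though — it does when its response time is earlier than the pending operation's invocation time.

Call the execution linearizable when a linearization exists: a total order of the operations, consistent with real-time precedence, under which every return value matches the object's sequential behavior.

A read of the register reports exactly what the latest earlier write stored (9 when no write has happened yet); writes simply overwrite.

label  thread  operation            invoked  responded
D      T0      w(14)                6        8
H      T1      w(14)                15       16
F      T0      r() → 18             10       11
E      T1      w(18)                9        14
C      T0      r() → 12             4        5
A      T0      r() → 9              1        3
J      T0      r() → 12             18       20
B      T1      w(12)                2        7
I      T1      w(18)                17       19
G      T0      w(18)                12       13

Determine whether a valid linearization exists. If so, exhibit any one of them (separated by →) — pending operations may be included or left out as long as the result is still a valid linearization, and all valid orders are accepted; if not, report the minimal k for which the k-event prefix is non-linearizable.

the violation lands at event 20, J's response at time 20: events 1..19 linearize, events 1..20 do not
10 completed operations, 24 real-time-consistent orders — every atomic register replay fails
take A, B, C, D, E, F, G, H, I, J: step 10 already fails, because J r() → 12 cannot occur there
take A, B, C, D, E, F, G, H, J, I: step 9 already fails, because J r() → 12 cannot occur there

not linearizable — minimal violating prefix: 20 events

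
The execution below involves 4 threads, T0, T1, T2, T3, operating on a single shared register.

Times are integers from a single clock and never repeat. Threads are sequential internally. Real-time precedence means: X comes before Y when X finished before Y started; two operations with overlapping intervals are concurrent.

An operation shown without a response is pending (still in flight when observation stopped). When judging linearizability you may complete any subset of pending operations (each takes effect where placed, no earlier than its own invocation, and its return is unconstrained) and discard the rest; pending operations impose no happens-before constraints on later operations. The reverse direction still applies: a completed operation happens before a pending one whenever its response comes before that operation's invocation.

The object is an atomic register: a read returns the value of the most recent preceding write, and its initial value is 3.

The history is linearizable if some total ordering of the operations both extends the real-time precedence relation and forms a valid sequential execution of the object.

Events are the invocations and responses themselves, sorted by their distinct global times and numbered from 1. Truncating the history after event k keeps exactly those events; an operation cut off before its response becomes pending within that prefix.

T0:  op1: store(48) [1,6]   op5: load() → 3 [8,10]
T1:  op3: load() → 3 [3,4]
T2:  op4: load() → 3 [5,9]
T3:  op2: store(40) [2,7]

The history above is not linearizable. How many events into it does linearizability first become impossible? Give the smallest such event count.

events 1..9 are linearizable; a witness order is op3, op4, op1, op2:
after step 1 (op3 load() → 3): value 3
after step 2 (op4 load() → 3): value 3
after step 3 (op1 store(48)): value 48
after step 4 (op2 store(40)): value 40
include event 10 — op5 responding at 10 — and every candidate order breaks
sample order op1, op2, op3, op4, op5 stalls at step 3 — op3 load() → 3 has no legal effect
sample order op1, op2, op3, op5, op4 stalls at step 3 — op3 load() → 3 has no legal effect

10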